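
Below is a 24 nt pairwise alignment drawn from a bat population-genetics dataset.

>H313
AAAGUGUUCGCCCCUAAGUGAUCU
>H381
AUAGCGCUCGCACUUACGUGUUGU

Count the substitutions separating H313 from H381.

8

Differing sites — 2:A/U; 5:U/C; 7:U/C; 12:C/A; 14:C/U; 17:A/C; 21:A/U; 23:C/G.
That gives 8 mismatches out of 24 aligned sites, so the Hamming distance is 8.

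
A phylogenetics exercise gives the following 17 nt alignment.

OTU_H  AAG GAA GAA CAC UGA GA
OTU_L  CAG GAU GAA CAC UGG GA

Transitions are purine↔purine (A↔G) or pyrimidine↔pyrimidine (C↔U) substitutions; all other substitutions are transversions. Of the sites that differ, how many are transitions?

1

Differing sites — 1:A/C (Tv); 6:A/U (Tv); 15:A/G (Ti).
Of the 3 differences, 1 transition and 2 transversions, so the answer is 1.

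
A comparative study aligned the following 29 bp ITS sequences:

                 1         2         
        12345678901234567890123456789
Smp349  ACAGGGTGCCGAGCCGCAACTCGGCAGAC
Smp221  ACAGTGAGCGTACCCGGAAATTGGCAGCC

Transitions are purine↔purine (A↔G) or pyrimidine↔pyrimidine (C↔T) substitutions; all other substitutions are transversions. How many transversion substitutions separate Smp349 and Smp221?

Mismatches occur at site 5 (G↔T, transversion), site 7 (T↔A, transversion), site 10 (C↔G, transversion), site 11 (G↔T, transversion), site 13 (G↔C, transversion), site 17 (C↔G, transversion), site 20 (C↔A, transversion), site 22 (C↔T, transition), site 28 (A↔C, transversion).
Of the 9 differences, 1 transition and 8 transversions, so the answer is 8.

8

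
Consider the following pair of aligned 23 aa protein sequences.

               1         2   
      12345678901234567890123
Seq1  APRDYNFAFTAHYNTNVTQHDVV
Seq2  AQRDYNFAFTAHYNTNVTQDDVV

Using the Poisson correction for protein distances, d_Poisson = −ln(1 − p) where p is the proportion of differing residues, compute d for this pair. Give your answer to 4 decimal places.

0.0910

Mismatches occur at site 2 (P↔Q), site 20 (H↔D).
p = 2/23 = 0.086957.
d = −ln(1 − 0.086957) = −ln(0.913043) = 0.0910.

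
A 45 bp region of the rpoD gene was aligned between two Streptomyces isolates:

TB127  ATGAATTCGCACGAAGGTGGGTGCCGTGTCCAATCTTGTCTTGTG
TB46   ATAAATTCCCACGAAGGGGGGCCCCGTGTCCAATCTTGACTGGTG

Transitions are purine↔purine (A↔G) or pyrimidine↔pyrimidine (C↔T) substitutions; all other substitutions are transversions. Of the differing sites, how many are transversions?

The sequences differ at positions 3 (G/A, transition), 9 (G/C, transversion), 18 (T/G, transversion), 22 (T/C, transition), 23 (G/C, transversion), 39 (T/A, transversion), 42 (T/G, transversion).
Of the 7 differences, 2 transitions and 5 transversions, so the answer is 5.

5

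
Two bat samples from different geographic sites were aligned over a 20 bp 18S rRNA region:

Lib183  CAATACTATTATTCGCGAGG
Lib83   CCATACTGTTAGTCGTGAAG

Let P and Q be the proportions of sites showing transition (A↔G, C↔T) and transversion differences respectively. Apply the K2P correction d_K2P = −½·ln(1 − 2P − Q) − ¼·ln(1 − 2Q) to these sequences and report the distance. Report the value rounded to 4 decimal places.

0.3112

The sequences differ at positions 2 (A/C, transversion), 8 (A/G, transition), 12 (T/G, transversion), 16 (C/T, transition), 19 (G/A, transition).
Of the 5 differences, 3 transitions and 2 transversions over 20 sites: P = 3/20 = 0.150000, Q = 2/20 = 0.100000.
d = −0.5·ln(0.600000) − 0.25·ln(0.800000) = −0.5·(-0.510826) − 0.25·(-0.223144) = 0.3112.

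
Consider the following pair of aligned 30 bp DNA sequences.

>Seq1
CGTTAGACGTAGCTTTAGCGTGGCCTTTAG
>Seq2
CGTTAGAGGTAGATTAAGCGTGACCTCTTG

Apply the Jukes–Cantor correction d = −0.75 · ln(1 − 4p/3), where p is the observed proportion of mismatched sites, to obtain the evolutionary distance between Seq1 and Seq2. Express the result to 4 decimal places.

Mismatches occur at site 8 (C/G), site 13 (C/A), site 16 (T/A), site 23 (G/A), site 27 (T/C), site 29 (A/T).
p = 6/30 = 0.200000.
d = −0.75 · ln(1 − (4/3)·0.200000) = −0.75 · ln(0.733333) = −0.75 · (-0.310155) = 0.2326.

0.2326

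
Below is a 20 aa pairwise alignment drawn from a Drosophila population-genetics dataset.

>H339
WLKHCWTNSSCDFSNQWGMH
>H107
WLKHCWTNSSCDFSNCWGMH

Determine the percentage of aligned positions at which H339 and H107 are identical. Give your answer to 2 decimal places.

95.00%

The sequences differ at position 16 (Q/C).
19 of the 20 sites match, so the percent identity is 19/20 × 100 = 95.00%.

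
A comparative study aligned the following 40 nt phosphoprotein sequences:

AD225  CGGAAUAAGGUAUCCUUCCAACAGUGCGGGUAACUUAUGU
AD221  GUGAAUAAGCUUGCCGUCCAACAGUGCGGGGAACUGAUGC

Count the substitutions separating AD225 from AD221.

Differing sites — 1:C/G; 2:G/U; 10:G/C; 12:A/U; 13:U/G; 16:U/G; 31:U/G; 36:U/G; 40:U/C.
That gives 9 mismatches out of 40 aligned sites, so the Hamming distance is 9.

9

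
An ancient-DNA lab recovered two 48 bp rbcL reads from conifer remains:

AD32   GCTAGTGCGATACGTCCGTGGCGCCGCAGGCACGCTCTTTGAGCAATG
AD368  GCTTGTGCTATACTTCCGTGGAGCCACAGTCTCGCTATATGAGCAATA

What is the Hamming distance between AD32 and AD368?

10

The sequences differ at positions 4 (A/T), 9 (G/T), 14 (G/T), 22 (C/A), 26 (G/A), 30 (G/T), 32 (A/T), 37 (C/A), 39 (T/A), 48 (G/A).
That gives 10 mismatches out of 48 aligned sites, so the Hamming distance is 10.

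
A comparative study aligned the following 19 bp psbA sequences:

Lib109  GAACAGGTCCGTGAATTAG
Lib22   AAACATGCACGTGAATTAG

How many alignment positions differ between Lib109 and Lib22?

The sequences differ at positions 1 (G/A), 6 (G/T), 8 (T/C), 9 (C/A).
That gives 4 mismatches out of 19 aligned sites, so the Hamming distance is 4.

4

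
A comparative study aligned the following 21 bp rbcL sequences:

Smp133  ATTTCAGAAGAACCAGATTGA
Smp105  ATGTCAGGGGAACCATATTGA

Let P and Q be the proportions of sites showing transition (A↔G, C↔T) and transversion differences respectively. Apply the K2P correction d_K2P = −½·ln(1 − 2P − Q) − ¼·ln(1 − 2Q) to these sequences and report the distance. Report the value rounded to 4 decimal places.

0.2211

Mismatches occur at site 3 (T/G, transversion), site 8 (A/G, transition), site 9 (A/G, transition), site 16 (G/T, transversion).
Of the 4 differences, 2 transitions and 2 transversions over 21 sites: P = 2/21 = 0.095238, Q = 2/21 = 0.095238.
d = −0.5·ln(0.714286) − 0.25·ln(0.809524) = −0.5·(-0.336472) − 0.25·(-0.211309) = 0.2211.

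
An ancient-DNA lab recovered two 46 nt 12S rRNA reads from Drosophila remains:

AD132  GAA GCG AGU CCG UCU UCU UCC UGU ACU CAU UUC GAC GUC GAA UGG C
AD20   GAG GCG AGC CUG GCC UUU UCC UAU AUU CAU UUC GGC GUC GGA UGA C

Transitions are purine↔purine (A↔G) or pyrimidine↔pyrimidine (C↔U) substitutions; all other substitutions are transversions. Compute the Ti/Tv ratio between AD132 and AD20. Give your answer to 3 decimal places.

The sequences differ at positions 3 (A/G, transition), 9 (U/C, transition), 11 (C/U, transition), 13 (U/G, transversion), 15 (U/C, transition), 17 (C/U, transition), 23 (G/A, transition), 26 (C/U, transition), 35 (A/G, transition), 41 (A/G, transition), 45 (G/A, transition).
Of the 11 differences, 10 transitions and 1 transversion, so Ti/Tv = 10/1 = 10.000.

10.000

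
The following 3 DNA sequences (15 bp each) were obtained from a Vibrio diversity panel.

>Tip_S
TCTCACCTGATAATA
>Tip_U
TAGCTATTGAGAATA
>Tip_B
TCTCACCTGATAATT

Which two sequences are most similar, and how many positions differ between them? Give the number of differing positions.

Pairwise Hamming distances:
  Tip_S vs Tip_U: 6
  Tip_S vs Tip_B: 1
  Tip_U vs Tip_B: 7
The smallest is 1, between Tip_S and Tip_B.

1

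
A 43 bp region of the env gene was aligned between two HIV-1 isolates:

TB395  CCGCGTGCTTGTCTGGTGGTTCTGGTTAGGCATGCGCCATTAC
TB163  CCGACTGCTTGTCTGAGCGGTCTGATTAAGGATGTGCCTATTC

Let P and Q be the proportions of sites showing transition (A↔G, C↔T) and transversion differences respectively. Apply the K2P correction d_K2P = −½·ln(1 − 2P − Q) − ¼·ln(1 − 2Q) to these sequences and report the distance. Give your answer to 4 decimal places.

Mismatches occur at site 4 (C→A, transversion), site 5 (G→C, transversion), site 16 (G→A, transition), site 17 (T→G, transversion), site 18 (G→C, transversion), site 20 (T→G, transversion), site 25 (G→A, transition), site 29 (G→A, transition), site 31 (C→G, transversion), site 35 (C→T, transition), site 39 (A→T, transversion), site 40 (T→A, transversion), site 42 (A→T, transversion).
Of the 13 differences, 4 transitions and 9 transversions over 43 sites: P = 4/43 = 0.093023, Q = 9/43 = 0.209302.
d = −0.5·ln(0.604652) − 0.25·ln(0.581396) = −0.5·(-0.503102) − 0.25·(-0.542323) = 0.3871.

0.3871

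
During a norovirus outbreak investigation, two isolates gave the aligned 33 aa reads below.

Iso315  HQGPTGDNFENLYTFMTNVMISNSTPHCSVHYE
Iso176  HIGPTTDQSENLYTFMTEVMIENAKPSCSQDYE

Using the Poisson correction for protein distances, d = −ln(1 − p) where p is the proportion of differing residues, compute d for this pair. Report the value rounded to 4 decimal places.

0.4055

Differing sites — 2:Q/I; 6:G/T; 8:N/Q; 9:F/S; 18:N/E; 22:S/E; 24:S/A; 25:T/K; 27:H/S; 30:V/Q; 31:H/D.
p = 11/33 = 0.333333.
d = −ln(1 − 0.333333) = −ln(0.666667) = 0.4055.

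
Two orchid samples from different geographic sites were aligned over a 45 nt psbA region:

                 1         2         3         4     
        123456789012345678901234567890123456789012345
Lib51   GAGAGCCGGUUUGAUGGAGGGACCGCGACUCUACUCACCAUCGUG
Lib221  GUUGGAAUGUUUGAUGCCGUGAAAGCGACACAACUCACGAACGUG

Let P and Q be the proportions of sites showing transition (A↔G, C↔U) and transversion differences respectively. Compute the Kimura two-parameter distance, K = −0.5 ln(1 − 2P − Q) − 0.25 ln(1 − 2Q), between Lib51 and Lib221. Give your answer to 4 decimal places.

0.4630

Differing sites — 2:A/U (Tv); 3:G/U (Tv); 4:A/G (Ti); 6:C/A (Tv); 7:C/A (Tv); 8:G/U (Tv); 17:G/C (Tv); 18:A/C (Tv); 20:G/U (Tv); 23:C/A (Tv); 24:C/A (Tv); 30:U/A (Tv); 32:U/A (Tv); 39:C/G (Tv); 41:U/A (Tv).
Of the 15 differences, 1 transition and 14 transversions over 45 sites: P = 1/45 = 0.022222, Q = 14/45 = 0.311111.
d = −0.5·ln(0.644445) − 0.25·ln(0.377778) = −0.5·(-0.439366) − 0.25·(-0.973449) = 0.4630.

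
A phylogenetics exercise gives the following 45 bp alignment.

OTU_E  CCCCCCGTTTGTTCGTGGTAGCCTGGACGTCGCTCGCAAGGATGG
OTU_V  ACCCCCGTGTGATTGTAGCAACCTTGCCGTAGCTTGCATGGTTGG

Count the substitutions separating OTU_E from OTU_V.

Differing sites — 1:C/A; 9:T/G; 12:T/A; 14:C/T; 17:G/A; 19:T/C; 21:G/A; 25:G/T; 27:A/C; 31:C/A; 35:C/T; 39:A/T; 42:A/T.
That gives 13 mismatches out of 45 aligned sites, so the Hamming distance is 13.

13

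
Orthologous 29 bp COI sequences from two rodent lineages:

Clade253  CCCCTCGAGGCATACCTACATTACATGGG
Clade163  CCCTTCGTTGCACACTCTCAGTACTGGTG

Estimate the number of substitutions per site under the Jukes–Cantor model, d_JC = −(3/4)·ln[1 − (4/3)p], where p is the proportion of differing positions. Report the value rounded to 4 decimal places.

The sequences differ at positions 4 (C/T), 8 (A/T), 9 (G/T), 13 (T/C), 16 (C/T), 17 (T/C), 18 (A/T), 21 (T/G), 25 (A/T), 26 (T/G), 28 (G/T).
p = 11/29 = 0.379310.
d = −0.75 · ln(1 − (4/3)·0.379310) = −0.75 · ln(0.494253) = −0.75 · (-0.704708) = 0.5285.

0.5285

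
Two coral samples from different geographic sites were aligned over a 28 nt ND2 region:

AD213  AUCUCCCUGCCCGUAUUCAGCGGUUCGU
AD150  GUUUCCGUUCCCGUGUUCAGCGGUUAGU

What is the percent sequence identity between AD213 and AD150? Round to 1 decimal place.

78.6%

Mismatches occur at site 1 (A↔G), site 3 (C↔U), site 7 (C↔G), site 9 (G↔U), site 15 (A↔G), site 26 (C↔A).
22 of the 28 sites match, so the percent identity is 22/28 × 100 = 78.6%.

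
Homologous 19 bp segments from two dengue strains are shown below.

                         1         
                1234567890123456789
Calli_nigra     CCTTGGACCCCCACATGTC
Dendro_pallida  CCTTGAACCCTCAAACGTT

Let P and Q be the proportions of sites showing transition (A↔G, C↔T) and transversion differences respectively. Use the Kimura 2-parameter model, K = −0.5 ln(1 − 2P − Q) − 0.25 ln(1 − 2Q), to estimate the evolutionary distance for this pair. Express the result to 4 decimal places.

0.3487

Differing sites — 6:G/A (Ti); 11:C/T (Ti); 14:C/A (Tv); 16:T/C (Ti); 19:C/T (Ti).
Of the 5 differences, 4 transitions and 1 transversion over 19 sites: P = 4/19 = 0.210526, Q = 1/19 = 0.052632.
d = −0.5·ln(0.526316) − 0.25·ln(0.894736) = −0.5·(-0.641853) − 0.25·(-0.111227) = 0.3487.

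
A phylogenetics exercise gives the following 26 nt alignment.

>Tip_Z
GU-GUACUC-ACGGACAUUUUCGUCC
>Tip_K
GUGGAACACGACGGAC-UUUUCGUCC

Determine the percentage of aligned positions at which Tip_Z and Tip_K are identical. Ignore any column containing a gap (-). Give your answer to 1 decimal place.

Excluding the 3 gap columns leaves 23 comparable sites.
Differing sites — 5:U/A; 8:U/A.
21 of the 23 comparable sites match, so the percent identity is 21/23 × 100 = 91.3%.

91.3%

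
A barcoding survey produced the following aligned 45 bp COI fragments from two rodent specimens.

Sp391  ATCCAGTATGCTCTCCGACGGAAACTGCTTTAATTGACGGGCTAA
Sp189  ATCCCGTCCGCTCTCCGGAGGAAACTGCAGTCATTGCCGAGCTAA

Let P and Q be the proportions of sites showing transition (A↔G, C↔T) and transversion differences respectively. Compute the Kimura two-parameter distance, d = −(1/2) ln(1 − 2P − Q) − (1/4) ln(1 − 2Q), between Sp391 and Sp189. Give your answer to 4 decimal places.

0.2636

Differing sites — 5:A/C (Tv); 8:A/C (Tv); 9:T/C (Ti); 18:A/G (Ti); 19:C/A (Tv); 29:T/A (Tv); 30:T/G (Tv); 32:A/C (Tv); 37:A/C (Tv); 40:G/A (Ti).
Of the 10 differences, 3 transitions and 7 transversions over 45 sites: P = 3/45 = 0.066667, Q = 7/45 = 0.155556.
d = −0.5·ln(0.711110) − 0.25·ln(0.688888) = −0.5·(-0.340928) − 0.25·(-0.372677) = 0.2636.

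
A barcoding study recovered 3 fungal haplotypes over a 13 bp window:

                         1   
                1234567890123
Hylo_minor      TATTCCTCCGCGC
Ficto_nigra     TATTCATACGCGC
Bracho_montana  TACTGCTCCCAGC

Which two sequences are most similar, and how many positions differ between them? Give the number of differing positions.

Pairwise Hamming distances:
  Hylo_minor vs Ficto_nigra: 2
  Hylo_minor vs Bracho_montana: 4
  Ficto_nigra vs Bracho_montana: 6
The smallest is 2, between Hylo_minor and Ficto_nigra.

2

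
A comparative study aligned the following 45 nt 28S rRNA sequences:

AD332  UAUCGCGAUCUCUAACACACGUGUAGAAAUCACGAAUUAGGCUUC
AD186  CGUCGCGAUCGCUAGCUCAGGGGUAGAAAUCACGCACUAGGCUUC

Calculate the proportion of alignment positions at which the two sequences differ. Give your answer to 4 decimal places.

0.2000

Mismatches occur at site 1 (U↔C), site 2 (A↔G), site 11 (U↔G), site 15 (A↔G), site 17 (A↔U), site 20 (C↔G), site 22 (U↔G), site 35 (A↔C), site 37 (U↔C).
There are 9 differences over 45 sites, so p = 9/45 = 0.2000.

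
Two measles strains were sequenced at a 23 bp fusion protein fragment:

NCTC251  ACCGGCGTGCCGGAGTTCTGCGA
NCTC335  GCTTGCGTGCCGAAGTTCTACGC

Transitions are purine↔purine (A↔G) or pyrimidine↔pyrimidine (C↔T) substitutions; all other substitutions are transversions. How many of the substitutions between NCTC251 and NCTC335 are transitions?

The sequences differ at positions 1 (A/G, transition), 3 (C/T, transition), 4 (G/T, transversion), 13 (G/A, transition), 20 (G/A, transition), 23 (A/C, transversion).
Of the 6 differences, 4 transitions and 2 transversions, so the answer is 4.

4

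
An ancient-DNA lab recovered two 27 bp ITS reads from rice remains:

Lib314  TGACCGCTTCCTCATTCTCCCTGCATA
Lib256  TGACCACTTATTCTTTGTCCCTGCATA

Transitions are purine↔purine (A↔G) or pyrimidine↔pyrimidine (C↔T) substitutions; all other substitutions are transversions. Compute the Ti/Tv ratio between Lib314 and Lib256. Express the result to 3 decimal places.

0.667

The sequences differ at positions 6 (G/A, transition), 10 (C/A, transversion), 11 (C/T, transition), 14 (A/T, transversion), 17 (C/G, transversion).
Of the 5 differences, 2 transitions and 3 transversions, so Ti/Tv = 2/3 = 0.667.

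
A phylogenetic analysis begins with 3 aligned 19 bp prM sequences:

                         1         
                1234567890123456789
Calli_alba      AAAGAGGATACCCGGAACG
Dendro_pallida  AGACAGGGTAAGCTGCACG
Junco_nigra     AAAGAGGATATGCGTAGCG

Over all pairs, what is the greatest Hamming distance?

Pairwise Hamming distances:
  Calli_alba vs Dendro_pallida: 7
  Calli_alba vs Junco_nigra: 4
  Dendro_pallida vs Junco_nigra: 8
The largest is 8, between Dendro_pallida and Junco_nigra.

8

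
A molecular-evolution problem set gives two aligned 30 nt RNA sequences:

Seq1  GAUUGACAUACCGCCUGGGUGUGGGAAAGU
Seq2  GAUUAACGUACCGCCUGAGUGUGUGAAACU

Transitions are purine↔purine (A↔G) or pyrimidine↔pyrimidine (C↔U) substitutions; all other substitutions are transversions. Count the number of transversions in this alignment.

Mismatches occur at site 5 (G↔A, transition), site 8 (A↔G, transition), site 18 (G↔A, transition), site 24 (G↔U, transversion), site 29 (G↔C, transversion).
Of the 5 differences, 3 transitions and 2 transversions, so the answer is 2.

2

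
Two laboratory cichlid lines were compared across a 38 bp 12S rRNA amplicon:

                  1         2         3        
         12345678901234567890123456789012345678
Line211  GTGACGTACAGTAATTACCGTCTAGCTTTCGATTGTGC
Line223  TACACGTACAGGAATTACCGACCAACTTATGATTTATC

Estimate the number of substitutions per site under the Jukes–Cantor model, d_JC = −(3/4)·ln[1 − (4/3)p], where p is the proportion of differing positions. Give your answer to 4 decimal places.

0.4099

Differing sites — 1:G/T; 2:T/A; 3:G/C; 12:T/G; 21:T/A; 23:T/C; 25:G/A; 29:T/A; 30:C/T; 35:G/T; 36:T/A; 37:G/T.
p = 12/38 = 0.315789.
d = −0.75 · ln(1 − (4/3)·0.315789) = −0.75 · ln(0.578948) = −0.75 · (-0.546543) = 0.4099.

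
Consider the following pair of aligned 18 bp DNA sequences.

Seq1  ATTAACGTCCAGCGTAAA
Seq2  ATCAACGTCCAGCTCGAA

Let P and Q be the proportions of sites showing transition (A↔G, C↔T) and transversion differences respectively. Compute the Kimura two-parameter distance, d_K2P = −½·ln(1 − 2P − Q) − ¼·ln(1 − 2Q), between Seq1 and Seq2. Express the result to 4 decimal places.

0.2757

Mismatches occur at site 3 (T↔C, transition), site 14 (G↔T, transversion), site 15 (T↔C, transition), site 16 (A↔G, transition).
Of the 4 differences, 3 transitions and 1 transversion over 18 sites: P = 3/18 = 0.166667, Q = 1/18 = 0.055556.
d = −0.5·ln(0.611110) − 0.25·ln(0.888888) = −0.5·(-0.492478) − 0.25·(-0.117784) = 0.2757.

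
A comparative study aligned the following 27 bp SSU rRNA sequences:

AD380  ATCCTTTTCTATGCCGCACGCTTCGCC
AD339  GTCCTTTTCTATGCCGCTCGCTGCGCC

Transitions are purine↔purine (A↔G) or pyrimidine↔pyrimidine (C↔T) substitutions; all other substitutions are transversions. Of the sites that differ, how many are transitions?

1

The sequences differ at positions 1 (A/G, transition), 18 (A/T, transversion), 23 (T/G, transversion).
Of the 3 differences, 1 transition and 2 transversions, so the answer is 1.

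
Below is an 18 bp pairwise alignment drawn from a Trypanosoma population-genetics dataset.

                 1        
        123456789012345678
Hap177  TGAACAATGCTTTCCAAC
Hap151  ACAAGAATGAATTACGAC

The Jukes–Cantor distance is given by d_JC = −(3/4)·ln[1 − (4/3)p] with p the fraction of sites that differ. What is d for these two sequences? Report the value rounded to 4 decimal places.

The sequences differ at positions 1 (T/A), 2 (G/C), 5 (C/G), 10 (C/A), 11 (T/A), 14 (C/A), 16 (A/G).
p = 7/18 = 0.388889.
d = −0.75 · ln(1 − (4/3)·0.388889) = −0.75 · ln(0.481481) = −0.75 · (-0.730889) = 0.5482.

0.5482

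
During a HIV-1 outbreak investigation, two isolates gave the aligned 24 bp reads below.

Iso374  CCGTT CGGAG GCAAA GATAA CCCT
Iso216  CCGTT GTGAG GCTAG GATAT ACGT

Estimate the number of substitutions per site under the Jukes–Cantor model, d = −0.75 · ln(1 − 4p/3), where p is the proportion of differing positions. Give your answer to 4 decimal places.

Mismatches occur at site 6 (C↔G), site 7 (G↔T), site 13 (A↔T), site 15 (A↔G), site 20 (A↔T), site 21 (C↔A), site 23 (C↔G).
p = 7/24 = 0.291667.
d = −0.75 · ln(1 − (4/3)·0.291667) = −0.75 · ln(0.611111) = −0.75 · (-0.492477) = 0.3694.

0.3694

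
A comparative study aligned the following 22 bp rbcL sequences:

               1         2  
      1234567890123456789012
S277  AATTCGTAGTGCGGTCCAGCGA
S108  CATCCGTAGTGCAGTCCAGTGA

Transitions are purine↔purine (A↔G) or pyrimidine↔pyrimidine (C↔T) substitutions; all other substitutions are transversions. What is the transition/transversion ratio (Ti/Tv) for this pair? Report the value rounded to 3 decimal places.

Differing sites — 1:A/C (Tv); 4:T/C (Ti); 13:G/A (Ti); 20:C/T (Ti).
Of the 4 differences, 3 transitions and 1 transversion, so Ti/Tv = 3/1 = 3.000.

3.000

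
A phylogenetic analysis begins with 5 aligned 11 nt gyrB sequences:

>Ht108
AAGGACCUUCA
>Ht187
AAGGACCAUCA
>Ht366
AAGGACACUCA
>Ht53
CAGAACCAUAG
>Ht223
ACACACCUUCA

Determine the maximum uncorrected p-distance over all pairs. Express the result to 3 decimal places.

Pairwise Hamming distances:
  Ht108 vs Ht187: 1
  Ht108 vs Ht366: 2
  Ht108 vs Ht53: 5
  Ht108 vs Ht223: 3
  Ht187 vs Ht366: 2
  Ht187 vs Ht53: 4
  Ht187 vs Ht223: 4
  Ht366 vs Ht53: 6
  Ht366 vs Ht223: 5
  Ht53 vs Ht223: 7
The largest is 7 mismatches, between Ht53 and Ht223; p = 7/11 = 0.636.

0.636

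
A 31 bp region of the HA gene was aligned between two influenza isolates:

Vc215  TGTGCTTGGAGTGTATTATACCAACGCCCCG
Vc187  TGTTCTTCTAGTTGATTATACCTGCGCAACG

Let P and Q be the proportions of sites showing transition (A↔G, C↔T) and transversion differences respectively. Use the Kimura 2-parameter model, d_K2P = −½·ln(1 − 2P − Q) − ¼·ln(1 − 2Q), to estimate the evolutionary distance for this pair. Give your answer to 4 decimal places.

Differing sites — 4:G/T (Tv); 8:G/C (Tv); 9:G/T (Tv); 13:G/T (Tv); 14:T/G (Tv); 23:A/T (Tv); 24:A/G (Ti); 28:C/A (Tv); 29:C/A (Tv).
Of the 9 differences, 1 transition and 8 transversions over 31 sites: P = 1/31 = 0.032258, Q = 8/31 = 0.258065.
d = −0.5·ln(0.677419) − 0.25·ln(0.483870) = −0.5·(-0.389465) − 0.25·(-0.725939) = 0.3762.

0.3762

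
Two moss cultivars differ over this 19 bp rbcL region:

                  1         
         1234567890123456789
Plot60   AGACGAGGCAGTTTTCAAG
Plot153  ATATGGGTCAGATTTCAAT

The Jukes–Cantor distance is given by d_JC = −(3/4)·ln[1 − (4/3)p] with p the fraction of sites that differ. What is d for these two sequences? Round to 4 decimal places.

0.4099

The sequences differ at positions 2 (G/T), 4 (C/T), 6 (A/G), 8 (G/T), 12 (T/A), 19 (G/T).
p = 6/19 = 0.315789.
d = −0.75 · ln(1 − (4/3)·0.315789) = −0.75 · ln(0.578948) = −0.75 · (-0.546543) = 0.4099.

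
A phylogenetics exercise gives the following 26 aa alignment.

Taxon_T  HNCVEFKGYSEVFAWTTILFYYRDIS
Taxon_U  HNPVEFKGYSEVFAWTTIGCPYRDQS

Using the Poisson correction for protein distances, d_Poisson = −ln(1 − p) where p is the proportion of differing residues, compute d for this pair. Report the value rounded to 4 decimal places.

0.2136

Differing sites — 3:C/P; 19:L/G; 20:F/C; 21:Y/P; 25:I/Q.
p = 5/26 = 0.192308.
d = −ln(1 − 0.192308) = −ln(0.807692) = 0.2136.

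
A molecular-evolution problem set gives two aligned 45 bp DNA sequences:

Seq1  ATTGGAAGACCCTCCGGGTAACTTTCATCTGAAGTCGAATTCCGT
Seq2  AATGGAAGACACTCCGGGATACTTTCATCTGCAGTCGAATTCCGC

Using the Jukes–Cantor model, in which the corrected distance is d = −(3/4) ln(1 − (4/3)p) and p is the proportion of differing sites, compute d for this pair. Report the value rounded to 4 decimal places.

0.1468

Differing sites — 2:T/A; 11:C/A; 19:T/A; 20:A/T; 32:A/C; 45:T/C.
p = 6/45 = 0.133333.
d = −0.75 · ln(1 − (4/3)·0.133333) = −0.75 · ln(0.822223) = −0.75 · (-0.195744) = 0.1468.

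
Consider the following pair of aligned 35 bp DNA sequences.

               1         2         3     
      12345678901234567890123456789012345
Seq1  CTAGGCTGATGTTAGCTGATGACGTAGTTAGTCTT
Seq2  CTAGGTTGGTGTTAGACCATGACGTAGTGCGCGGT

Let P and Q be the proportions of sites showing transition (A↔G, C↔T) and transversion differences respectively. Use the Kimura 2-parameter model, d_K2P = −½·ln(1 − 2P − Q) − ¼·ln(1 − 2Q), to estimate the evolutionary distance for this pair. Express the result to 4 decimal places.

0.3604

Mismatches occur at site 6 (C↔T, transition), site 9 (A↔G, transition), site 16 (C↔A, transversion), site 17 (T↔C, transition), site 18 (G↔C, transversion), site 29 (T↔G, transversion), site 30 (A↔C, transversion), site 32 (T↔C, transition), site 33 (C↔G, transversion), site 34 (T↔G, transversion).
Of the 10 differences, 4 transitions and 6 transversions over 35 sites: P = 4/35 = 0.114286, Q = 6/35 = 0.171429.
d = −0.5·ln(0.599999) − 0.25·ln(0.657142) = −0.5·(-0.510827) − 0.25·(-0.419855) = 0.3604.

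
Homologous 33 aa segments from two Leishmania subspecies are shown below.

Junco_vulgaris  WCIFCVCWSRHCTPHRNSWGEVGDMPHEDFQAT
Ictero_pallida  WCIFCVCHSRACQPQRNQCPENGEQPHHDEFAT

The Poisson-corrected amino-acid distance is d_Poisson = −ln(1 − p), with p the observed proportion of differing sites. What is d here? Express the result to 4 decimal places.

0.5008

The sequences differ at positions 8 (W/H), 11 (H/A), 13 (T/Q), 15 (H/Q), 18 (S/Q), 19 (W/C), 20 (G/P), 22 (V/N), 24 (D/E), 25 (M/Q), 28 (E/H), 30 (F/E), 31 (Q/F).
p = 13/33 = 0.393939.
d = −ln(1 − 0.393939) = −ln(0.606061) = 0.5008.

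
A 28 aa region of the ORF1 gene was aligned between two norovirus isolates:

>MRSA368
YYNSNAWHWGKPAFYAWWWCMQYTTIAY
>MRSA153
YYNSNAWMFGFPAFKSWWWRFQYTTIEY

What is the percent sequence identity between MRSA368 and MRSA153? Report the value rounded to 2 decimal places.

Differing sites — 8:H/M; 9:W/F; 11:K/F; 15:Y/K; 16:A/S; 20:C/R; 21:M/F; 27:A/E.
20 of the 28 sites match, so the percent identity is 20/28 × 100 = 71.43%.

71.43%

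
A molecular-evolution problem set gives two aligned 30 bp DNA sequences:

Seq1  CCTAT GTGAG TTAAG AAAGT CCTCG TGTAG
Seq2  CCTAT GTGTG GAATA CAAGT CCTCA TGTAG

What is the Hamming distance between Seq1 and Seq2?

The sequences differ at positions 9 (A/T), 11 (T/G), 12 (T/A), 14 (A/T), 15 (G/A), 16 (A/C), 25 (G/A).
That gives 7 mismatches out of 30 aligned sites, so the Hamming distance is 7.

7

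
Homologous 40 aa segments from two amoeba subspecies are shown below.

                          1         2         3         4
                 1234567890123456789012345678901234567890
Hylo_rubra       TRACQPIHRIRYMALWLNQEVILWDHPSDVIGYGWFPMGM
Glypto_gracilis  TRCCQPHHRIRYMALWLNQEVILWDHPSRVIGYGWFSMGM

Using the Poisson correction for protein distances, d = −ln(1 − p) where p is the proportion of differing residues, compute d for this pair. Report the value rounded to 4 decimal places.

The sequences differ at positions 3 (A/C), 7 (I/H), 29 (D/R), 37 (P/S).
p = 4/40 = 0.100000.
d = −ln(1 − 0.100000) = −ln(0.900000) = 0.1054.

0.1054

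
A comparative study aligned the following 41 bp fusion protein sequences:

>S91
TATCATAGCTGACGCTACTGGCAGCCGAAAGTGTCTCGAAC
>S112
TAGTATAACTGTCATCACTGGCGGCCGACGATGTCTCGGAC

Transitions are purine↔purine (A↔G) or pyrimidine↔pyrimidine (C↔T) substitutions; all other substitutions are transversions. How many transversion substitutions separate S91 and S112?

3

The sequences differ at positions 3 (T/G, transversion), 4 (C/T, transition), 8 (G/A, transition), 12 (A/T, transversion), 14 (G/A, transition), 15 (C/T, transition), 16 (T/C, transition), 23 (A/G, transition), 29 (A/C, transversion), 30 (A/G, transition), 31 (G/A, transition), 39 (A/G, transition).
Of the 12 differences, 9 transitions and 3 transversions, so the answer is 3.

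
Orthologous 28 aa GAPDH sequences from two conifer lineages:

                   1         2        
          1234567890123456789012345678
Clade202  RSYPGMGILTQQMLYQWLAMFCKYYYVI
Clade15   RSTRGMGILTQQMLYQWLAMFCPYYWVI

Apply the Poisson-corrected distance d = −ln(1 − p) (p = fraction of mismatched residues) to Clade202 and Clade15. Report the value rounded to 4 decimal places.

0.1542

Differing sites — 3:Y/T; 4:P/R; 23:K/P; 26:Y/W.
p = 4/28 = 0.142857.
d = −ln(1 − 0.142857) = −ln(0.857143) = 0.1542.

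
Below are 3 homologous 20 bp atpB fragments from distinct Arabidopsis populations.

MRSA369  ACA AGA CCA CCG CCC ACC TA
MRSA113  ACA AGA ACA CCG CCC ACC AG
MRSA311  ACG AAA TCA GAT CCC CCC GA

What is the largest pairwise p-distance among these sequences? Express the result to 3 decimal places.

0.450

Pairwise Hamming distances:
  MRSA369 vs MRSA113: 3
  MRSA369 vs MRSA311: 8
  MRSA113 vs MRSA311: 9
The largest is 9 mismatches, between MRSA113 and MRSA311; p = 9/20 = 0.450.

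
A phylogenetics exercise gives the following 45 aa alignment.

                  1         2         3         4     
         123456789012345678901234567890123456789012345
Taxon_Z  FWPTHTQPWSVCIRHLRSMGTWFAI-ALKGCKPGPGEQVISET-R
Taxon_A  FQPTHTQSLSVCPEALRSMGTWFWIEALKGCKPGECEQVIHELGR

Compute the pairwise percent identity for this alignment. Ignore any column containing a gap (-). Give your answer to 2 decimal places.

Excluding the 2 gap columns leaves 43 comparable sites.
Differing sites — 2:W/Q; 8:P/S; 9:W/L; 13:I/P; 14:R/E; 15:H/A; 24:A/W; 35:P/E; 36:G/C; 41:S/H; 43:T/L.
32 of the 43 comparable sites match, so the percent identity is 32/43 × 100 = 74.42%.

74.42%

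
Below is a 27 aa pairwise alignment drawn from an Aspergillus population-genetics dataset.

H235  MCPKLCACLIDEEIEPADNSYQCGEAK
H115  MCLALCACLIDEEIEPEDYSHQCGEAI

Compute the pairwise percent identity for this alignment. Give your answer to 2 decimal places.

Differing sites — 3:P/L; 4:K/A; 17:A/E; 19:N/Y; 21:Y/H; 27:K/I.
21 of the 27 sites match, so the percent identity is 21/27 × 100 = 77.78%.

77.78%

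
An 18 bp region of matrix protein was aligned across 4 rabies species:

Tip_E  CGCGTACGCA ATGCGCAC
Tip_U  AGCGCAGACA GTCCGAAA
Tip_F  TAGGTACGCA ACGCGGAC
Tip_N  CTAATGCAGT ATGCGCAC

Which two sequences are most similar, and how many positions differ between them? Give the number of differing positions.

5

Pairwise Hamming distances:
  Tip_E vs Tip_U: 8
  Tip_E vs Tip_F: 5
  Tip_E vs Tip_N: 7
  Tip_U vs Tip_F: 11
  Tip_U vs Tip_N: 13
  Tip_F vs Tip_N: 10
The smallest is 5, between Tip_E and Tip_F.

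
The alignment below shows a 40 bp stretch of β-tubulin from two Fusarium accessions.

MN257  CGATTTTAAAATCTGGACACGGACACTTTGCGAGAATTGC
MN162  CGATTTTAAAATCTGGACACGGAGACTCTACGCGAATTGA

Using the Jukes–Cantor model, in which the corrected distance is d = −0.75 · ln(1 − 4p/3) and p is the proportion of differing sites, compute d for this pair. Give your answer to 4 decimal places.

Differing sites — 24:C/G; 28:T/C; 30:G/A; 33:A/C; 40:C/A.
p = 5/40 = 0.125000.
d = −0.75 · ln(1 − (4/3)·0.125000) = −0.75 · ln(0.833333) = −0.75 · (-0.182322) = 0.1367.

0.1367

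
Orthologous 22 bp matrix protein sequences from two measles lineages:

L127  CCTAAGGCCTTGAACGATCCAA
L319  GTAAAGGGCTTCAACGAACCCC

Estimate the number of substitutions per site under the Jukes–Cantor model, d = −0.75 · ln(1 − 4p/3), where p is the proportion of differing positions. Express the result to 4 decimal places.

0.4975

Mismatches occur at site 1 (C/G), site 2 (C/T), site 3 (T/A), site 8 (C/G), site 12 (G/C), site 18 (T/A), site 21 (A/C), site 22 (A/C).
p = 8/22 = 0.363636.
d = −0.75 · ln(1 − (4/3)·0.363636) = −0.75 · ln(0.515152) = −0.75 · (-0.663293) = 0.4975.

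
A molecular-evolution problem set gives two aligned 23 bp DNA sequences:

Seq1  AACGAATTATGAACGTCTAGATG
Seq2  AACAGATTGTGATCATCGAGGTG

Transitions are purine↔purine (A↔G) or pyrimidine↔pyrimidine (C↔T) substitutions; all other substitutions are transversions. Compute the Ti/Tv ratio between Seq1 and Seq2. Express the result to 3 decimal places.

Differing sites — 4:G/A (Ti); 5:A/G (Ti); 9:A/G (Ti); 13:A/T (Tv); 15:G/A (Ti); 18:T/G (Tv); 21:A/G (Ti).
Of the 7 differences, 5 transitions and 2 transversions, so Ti/Tv = 5/2 = 2.500.

2.500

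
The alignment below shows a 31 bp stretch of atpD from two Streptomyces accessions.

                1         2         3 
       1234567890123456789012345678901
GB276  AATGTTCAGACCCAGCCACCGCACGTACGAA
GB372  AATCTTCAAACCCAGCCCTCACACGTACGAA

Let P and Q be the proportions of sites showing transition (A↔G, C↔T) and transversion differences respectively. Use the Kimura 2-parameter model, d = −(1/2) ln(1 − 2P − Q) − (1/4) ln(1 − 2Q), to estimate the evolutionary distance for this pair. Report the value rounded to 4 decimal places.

0.1838

Mismatches occur at site 4 (G↔C, transversion), site 9 (G↔A, transition), site 18 (A↔C, transversion), site 19 (C↔T, transition), site 21 (G↔A, transition).
Of the 5 differences, 3 transitions and 2 transversions over 31 sites: P = 3/31 = 0.096774, Q = 2/31 = 0.064516.
d = −0.5·ln(0.741936) − 0.25·ln(0.870968) = −0.5·(-0.298492) − 0.25·(-0.138150) = 0.1838.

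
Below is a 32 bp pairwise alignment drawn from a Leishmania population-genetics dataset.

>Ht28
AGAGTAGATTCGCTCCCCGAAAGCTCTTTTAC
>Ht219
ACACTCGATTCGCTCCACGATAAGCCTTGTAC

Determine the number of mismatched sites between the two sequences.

Differing sites — 2:G/C; 4:G/C; 6:A/C; 17:C/A; 21:A/T; 23:G/A; 24:C/G; 25:T/C; 29:T/G.
That gives 9 mismatches out of 32 aligned sites, so the Hamming distance is 9.

9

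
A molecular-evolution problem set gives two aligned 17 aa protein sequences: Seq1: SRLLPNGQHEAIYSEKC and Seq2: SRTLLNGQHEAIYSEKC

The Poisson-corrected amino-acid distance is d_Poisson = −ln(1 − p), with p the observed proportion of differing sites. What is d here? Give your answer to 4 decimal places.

0.1252

The sequences differ at positions 3 (L/T), 5 (P/L).
p = 2/17 = 0.117647.
d = −ln(1 − 0.117647) = −ln(0.882353) = 0.1252.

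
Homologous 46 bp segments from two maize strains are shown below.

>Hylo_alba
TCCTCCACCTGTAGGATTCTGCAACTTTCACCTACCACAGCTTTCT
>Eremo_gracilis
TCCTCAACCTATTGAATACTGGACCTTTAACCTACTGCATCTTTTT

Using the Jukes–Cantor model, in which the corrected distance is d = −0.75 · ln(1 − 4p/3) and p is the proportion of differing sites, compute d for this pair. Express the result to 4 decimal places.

0.3206

The sequences differ at positions 6 (C/A), 11 (G/A), 13 (A/T), 15 (G/A), 18 (T/A), 22 (C/G), 24 (A/C), 29 (C/A), 36 (C/T), 37 (A/G), 40 (G/T), 45 (C/T).
p = 12/46 = 0.260870.
d = −0.75 · ln(1 − (4/3)·0.260870) = −0.75 · ln(0.652173) = −0.75 · (-0.427445) = 0.3206.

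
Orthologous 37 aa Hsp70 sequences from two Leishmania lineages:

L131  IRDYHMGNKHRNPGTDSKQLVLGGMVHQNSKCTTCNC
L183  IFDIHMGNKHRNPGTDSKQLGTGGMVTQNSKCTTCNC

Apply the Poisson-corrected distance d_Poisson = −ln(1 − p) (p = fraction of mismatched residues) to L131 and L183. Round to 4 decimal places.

Differing sites — 2:R/F; 4:Y/I; 21:V/G; 22:L/T; 27:H/T.
p = 5/37 = 0.135135.
d = −ln(1 − 0.135135) = −ln(0.864865) = 0.1452.

0.1452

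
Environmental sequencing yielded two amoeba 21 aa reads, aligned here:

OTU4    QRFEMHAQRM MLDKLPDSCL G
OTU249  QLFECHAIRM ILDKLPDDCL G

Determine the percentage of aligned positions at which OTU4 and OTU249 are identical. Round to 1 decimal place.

Differing sites — 2:R/L; 5:M/C; 8:Q/I; 11:M/I; 18:S/D.
16 of the 21 sites match, so the percent identity is 16/21 × 100 = 76.2%.

76.2%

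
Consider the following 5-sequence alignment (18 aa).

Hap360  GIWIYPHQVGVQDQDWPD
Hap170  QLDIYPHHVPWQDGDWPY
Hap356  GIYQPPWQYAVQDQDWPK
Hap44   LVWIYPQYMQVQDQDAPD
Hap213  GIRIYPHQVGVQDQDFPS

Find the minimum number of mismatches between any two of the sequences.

Pairwise Hamming distances:
  Hap360 vs Hap170: 8
  Hap360 vs Hap356: 7
  Hap360 vs Hap44: 7
  Hap360 vs Hap213: 3
  Hap170 vs Hap356: 12
  Hap170 vs Hap44: 11
  Hap170 vs Hap213: 9
  Hap356 vs Hap44: 11
  Hap356 vs Hap213: 8
  Hap44 vs Hap213: 9
The smallest is 3, between Hap360 and Hap213.

3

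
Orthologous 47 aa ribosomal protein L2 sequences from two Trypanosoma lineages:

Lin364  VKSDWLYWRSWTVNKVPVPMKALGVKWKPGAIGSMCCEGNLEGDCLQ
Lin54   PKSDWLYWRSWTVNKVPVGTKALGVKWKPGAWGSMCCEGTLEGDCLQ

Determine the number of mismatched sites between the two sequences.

The sequences differ at positions 1 (V/P), 19 (P/G), 20 (M/T), 32 (I/W), 40 (N/T).
That gives 5 mismatches out of 47 aligned sites, so the Hamming distance is 5.

5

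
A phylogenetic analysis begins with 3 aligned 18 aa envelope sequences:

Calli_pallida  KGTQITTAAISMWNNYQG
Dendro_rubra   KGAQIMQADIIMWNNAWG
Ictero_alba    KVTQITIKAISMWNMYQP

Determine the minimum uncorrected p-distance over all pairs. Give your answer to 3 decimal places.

0.278

Pairwise Hamming distances:
  Calli_pallida vs Dendro_rubra: 7
  Calli_pallida vs Ictero_alba: 5
  Dendro_rubra vs Ictero_alba: 11
The smallest is 5 mismatches, between Calli_pallida and Ictero_alba; p = 5/18 = 0.278.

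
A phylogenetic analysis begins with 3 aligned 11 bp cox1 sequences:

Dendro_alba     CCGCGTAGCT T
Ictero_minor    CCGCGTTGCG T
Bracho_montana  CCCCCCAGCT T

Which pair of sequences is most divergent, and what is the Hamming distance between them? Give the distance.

5

Pairwise Hamming distances:
  Dendro_alba vs Ictero_minor: 2
  Dendro_alba vs Bracho_montana: 3
  Ictero_minor vs Bracho_montana: 5
The largest is 5, between Ictero_minor and Bracho_montana.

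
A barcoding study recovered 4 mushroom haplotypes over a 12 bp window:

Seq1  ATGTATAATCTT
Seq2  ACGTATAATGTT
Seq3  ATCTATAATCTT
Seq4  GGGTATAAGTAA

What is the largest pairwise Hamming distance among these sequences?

7

Pairwise Hamming distances:
  Seq1 vs Seq2: 2
  Seq1 vs Seq3: 1
  Seq1 vs Seq4: 6
  Seq2 vs Seq3: 3
  Seq2 vs Seq4: 6
  Seq3 vs Seq4: 7
The largest is 7, between Seq3 and Seq4.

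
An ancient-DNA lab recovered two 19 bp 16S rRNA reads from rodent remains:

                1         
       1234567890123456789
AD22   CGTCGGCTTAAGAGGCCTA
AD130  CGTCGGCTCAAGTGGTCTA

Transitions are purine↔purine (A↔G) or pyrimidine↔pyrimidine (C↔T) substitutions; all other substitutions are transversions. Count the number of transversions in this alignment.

1

Mismatches occur at site 9 (T↔C, transition), site 13 (A↔T, transversion), site 16 (C↔T, transition).
Of the 3 differences, 2 transitions and 1 transversion, so the answer is 1.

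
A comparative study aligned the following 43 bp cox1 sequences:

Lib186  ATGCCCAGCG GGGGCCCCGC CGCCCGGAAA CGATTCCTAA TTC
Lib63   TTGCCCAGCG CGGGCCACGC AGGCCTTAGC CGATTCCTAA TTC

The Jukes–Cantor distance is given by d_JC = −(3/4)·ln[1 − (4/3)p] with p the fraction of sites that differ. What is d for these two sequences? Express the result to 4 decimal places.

0.2454

Mismatches occur at site 1 (A/T), site 11 (G/C), site 17 (C/A), site 21 (C/A), site 23 (C/G), site 26 (G/T), site 27 (G/T), site 29 (A/G), site 30 (A/C).
p = 9/43 = 0.209302.
d = −0.75 · ln(1 − (4/3)·0.209302) = −0.75 · ln(0.720931) = −0.75 · (-0.327212) = 0.2454.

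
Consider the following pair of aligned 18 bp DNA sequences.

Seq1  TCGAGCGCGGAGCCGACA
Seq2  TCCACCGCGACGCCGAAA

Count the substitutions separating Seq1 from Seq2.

The sequences differ at positions 3 (G/C), 5 (G/C), 10 (G/A), 11 (A/C), 17 (C/A).
That gives 5 mismatches out of 18 aligned sites, so the Hamming distance is 5.

5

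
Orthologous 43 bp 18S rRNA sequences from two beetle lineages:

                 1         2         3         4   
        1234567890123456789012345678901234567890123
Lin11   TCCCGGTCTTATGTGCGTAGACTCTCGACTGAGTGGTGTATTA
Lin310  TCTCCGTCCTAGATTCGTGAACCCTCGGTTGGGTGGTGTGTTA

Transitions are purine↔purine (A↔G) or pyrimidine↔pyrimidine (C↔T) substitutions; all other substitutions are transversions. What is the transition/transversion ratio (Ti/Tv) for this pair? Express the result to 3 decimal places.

3.333

The sequences differ at positions 3 (C/T, transition), 5 (G/C, transversion), 9 (T/C, transition), 12 (T/G, transversion), 13 (G/A, transition), 15 (G/T, transversion), 19 (A/G, transition), 20 (G/A, transition), 23 (T/C, transition), 28 (A/G, transition), 29 (C/T, transition), 32 (A/G, transition), 40 (A/G, transition).
Of the 13 differences, 10 transitions and 3 transversions, so Ti/Tv = 10/3 = 3.333.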